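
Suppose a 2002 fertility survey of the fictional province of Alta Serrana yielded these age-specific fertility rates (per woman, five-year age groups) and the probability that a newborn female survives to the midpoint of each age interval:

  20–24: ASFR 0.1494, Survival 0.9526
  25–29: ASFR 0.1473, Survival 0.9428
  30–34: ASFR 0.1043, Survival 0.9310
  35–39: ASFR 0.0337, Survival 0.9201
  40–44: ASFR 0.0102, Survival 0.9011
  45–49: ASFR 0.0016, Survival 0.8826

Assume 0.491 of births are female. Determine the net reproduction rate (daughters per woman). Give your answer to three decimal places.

1.031

Proportion female at birth = 0.491.
Per-age-group product (5 × ASFR × survival probability):
  20–24: 5 × 0.1494 × 0.9526 = 0.71159
  25–29: 5 × 0.1473 × 0.9428 = 0.69437
  30–34: 5 × 0.1043 × 0.9310 = 0.48552
  35–39: 5 × 0.0337 × 0.9201 = 0.15504
  40–44: 5 × 0.0102 × 0.9011 = 0.04596
  45–49: 5 × 0.0016 × 0.8826 = 0.00706
Sum = 2.09954
NRR = 0.491 × 2.09954 = 1.03087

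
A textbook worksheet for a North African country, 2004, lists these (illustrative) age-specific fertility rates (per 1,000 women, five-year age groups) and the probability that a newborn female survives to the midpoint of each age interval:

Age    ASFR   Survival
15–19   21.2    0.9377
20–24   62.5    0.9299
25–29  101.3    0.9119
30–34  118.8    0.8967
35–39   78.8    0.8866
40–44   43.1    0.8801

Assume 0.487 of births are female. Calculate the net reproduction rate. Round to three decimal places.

Proportion female at birth = 0.487.
Each age group contributes 5 × ASFR × survival:
  15–19: 5 × 21.2/1000 × 0.9377 = 0.09940
  20–24: 5 × 62.5/1000 × 0.9299 = 0.29059
  25–29: 5 × 101.3/1000 × 0.9119 = 0.46188
  30–34: 5 × 118.8/1000 × 0.8967 = 0.53264
  35–39: 5 × 78.8/1000 × 0.8866 = 0.34932
  40–44: 5 × 43.1/1000 × 0.8801 = 0.18966
Sum = 1.92349
NRR = 0.487 × 1.92349 = 0.93674
NRR < 1, so the cohort does not fully replace itself.

0.937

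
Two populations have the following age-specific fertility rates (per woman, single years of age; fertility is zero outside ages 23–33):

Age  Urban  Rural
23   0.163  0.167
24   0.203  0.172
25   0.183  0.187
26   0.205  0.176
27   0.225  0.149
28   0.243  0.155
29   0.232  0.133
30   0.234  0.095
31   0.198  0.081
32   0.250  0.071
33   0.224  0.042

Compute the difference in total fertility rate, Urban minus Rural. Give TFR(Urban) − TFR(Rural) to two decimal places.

0.93

Urban:
  Sum of ASFRs = 0.163 + 0.203 + 0.183 + 0.205 + 0.225 + 0.243 + 0.232 + 0.234 + 0.198 + 0.250 + 0.224 = 2.360
  TFR = 2.36
Rural:
  Sum of ASFRs = 0.167 + 0.172 + 0.187 + 0.176 + 0.149 + 0.155 + 0.133 + 0.095 + 0.081 + 0.071 + 0.042 = 1.428
  TFR = 1.428
Difference = 2.36 − 1.428 = 0.932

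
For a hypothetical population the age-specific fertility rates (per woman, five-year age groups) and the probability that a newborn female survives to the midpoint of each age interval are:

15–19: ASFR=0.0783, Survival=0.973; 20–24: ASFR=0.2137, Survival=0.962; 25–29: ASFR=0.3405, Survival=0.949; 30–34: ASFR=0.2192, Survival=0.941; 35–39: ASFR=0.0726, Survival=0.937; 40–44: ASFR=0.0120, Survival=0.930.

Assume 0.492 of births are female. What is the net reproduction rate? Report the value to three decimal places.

2.190

Proportion female at birth = 0.492.
Each age group contributes 5 × ASFR × survival:
  15–19: 5 × 0.0783 × 0.973 = 0.38093
  20–24: 5 × 0.2137 × 0.962 = 1.02790
  25–29: 5 × 0.3405 × 0.949 = 1.61567
  30–34: 5 × 0.2192 × 0.941 = 1.03134
  35–39: 5 × 0.0726 × 0.937 = 0.34013
  40–44: 5 × 0.0120 × 0.930 = 0.05580
Sum = 4.45177
NRR = 0.492 × 4.45177 = 2.19027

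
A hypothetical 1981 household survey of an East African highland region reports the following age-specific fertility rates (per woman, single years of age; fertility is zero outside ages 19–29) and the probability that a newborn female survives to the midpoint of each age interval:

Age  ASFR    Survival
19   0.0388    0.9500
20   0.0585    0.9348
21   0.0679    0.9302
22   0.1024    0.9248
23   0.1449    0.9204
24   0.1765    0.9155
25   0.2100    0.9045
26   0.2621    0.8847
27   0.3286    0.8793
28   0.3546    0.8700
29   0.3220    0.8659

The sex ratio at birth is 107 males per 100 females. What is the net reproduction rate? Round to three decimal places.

Proportion female at birth = 100 / (100 + 107) = 0.48309.
Weighting each age-specific rate by interval width and survival:
  19: 1 × 0.0388 × 0.9500 = 0.03686
  20: 1 × 0.0585 × 0.9348 = 0.05469
  21: 1 × 0.0679 × 0.9302 = 0.06316
  22: 1 × 0.1024 × 0.9248 = 0.09470
  23: 1 × 0.1449 × 0.9204 = 0.13337
  24: 1 × 0.1765 × 0.9155 = 0.16159
  25: 1 × 0.2100 × 0.9045 = 0.18995
  26: 1 × 0.2621 × 0.8847 = 0.23188
  27: 1 × 0.3286 × 0.8793 = 0.28894
  28: 1 × 0.3546 × 0.8700 = 0.30850
  29: 1 × 0.3220 × 0.8659 = 0.27882
Sum = 1.84246
NRR = 0.48309 × 1.84246 = 0.89007
With NRR below 1 the population is below replacement fertility.

0.890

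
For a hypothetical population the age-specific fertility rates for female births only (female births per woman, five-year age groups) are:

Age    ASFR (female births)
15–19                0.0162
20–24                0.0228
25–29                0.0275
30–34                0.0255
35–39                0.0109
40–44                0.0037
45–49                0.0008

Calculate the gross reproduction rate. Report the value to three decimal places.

Sum of female ASFRs = 0.0162 + 0.0228 + 0.0275 + 0.0255 + 0.0109 + 0.0037 + 0.0008 = 0.1074
GRR = 5 × 0.1074 = 0.537

0.537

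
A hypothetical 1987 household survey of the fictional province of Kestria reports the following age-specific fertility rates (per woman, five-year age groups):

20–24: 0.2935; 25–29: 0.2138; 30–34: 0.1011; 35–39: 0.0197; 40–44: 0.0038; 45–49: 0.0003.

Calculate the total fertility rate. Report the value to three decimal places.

Sum of ASFRs = 0.2935 + 0.2138 + 0.1011 + 0.0197 + 0.0038 + 0.0003 = 0.6322
TFR = 5 × 0.6322 = 3.161

3.161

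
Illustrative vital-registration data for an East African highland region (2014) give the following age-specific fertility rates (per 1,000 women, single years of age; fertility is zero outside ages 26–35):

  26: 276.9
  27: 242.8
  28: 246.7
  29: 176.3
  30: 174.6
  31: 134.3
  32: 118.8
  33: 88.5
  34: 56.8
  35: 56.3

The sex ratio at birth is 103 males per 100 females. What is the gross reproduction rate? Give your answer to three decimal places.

Proportion female at birth = 100 / (100 + 103) = 0.49261.
Sum of ASFRs = 276.9 + 242.8 + 246.7 + 176.3 + 174.6 + 134.3 + 118.8 + 88.5 + 56.8 + 56.3 = 1572.0
TFR = 1572.0 / 1000 = 1.572
GRR = 0.49261 × 1.572 = 0.77438

0.774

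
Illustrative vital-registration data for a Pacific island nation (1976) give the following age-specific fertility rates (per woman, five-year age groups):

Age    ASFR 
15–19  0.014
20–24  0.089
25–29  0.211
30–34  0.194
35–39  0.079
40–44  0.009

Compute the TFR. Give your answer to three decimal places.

Sum of ASFRs = 0.014 + 0.089 + 0.211 + 0.194 + 0.079 + 0.009 = 0.596
TFR = 5 × 0.596 = 2.98

2.980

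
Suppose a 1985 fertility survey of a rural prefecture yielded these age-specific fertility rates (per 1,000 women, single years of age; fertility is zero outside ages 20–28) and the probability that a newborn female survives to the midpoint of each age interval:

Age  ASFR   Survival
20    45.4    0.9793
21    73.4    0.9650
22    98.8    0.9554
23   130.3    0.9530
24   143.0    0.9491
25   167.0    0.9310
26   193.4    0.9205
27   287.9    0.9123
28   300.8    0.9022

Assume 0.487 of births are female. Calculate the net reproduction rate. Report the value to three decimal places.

0.651

Proportion female at birth = 0.487.
Weighting each age-specific rate by interval width and survival:
  20: 1 × 45.4/1000 × 0.9793 = 0.04446
  21: 1 × 73.4/1000 × 0.9650 = 0.07083
  22: 1 × 98.8/1000 × 0.9554 = 0.09439
  23: 1 × 130.3/1000 × 0.9530 = 0.12418
  24: 1 × 143.0/1000 × 0.9491 = 0.13572
  25: 1 × 167.0/1000 × 0.9310 = 0.15548
  26: 1 × 193.4/1000 × 0.9205 = 0.17802
  27: 1 × 287.9/1000 × 0.9123 = 0.26265
  28: 1 × 300.8/1000 × 0.9022 = 0.27138
Sum = 1.33711
NRR = 0.487 × 1.33711 = 0.65117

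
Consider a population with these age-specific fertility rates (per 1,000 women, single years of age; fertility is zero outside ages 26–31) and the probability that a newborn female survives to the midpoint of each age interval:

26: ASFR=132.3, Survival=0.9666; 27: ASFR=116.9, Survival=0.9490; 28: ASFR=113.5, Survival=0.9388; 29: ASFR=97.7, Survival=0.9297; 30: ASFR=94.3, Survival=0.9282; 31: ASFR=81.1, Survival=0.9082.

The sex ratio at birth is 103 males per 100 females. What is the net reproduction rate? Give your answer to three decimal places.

0.294

Proportion female at birth = 100 / (100 + 103) = 0.49261.
Weighting each age-specific rate by interval width and survival:
  26: 1 × 132.3/1000 × 0.9666 = 0.12788
  27: 1 × 116.9/1000 × 0.9490 = 0.11094
  28: 1 × 113.5/1000 × 0.9388 = 0.10655
  29: 1 × 97.7/1000 × 0.9297 = 0.09083
  30: 1 × 94.3/1000 × 0.9282 = 0.08753
  31: 1 × 81.1/1000 × 0.9082 = 0.07366
Sum = 0.59739
NRR = 0.49261 × 0.59739 = 0.29428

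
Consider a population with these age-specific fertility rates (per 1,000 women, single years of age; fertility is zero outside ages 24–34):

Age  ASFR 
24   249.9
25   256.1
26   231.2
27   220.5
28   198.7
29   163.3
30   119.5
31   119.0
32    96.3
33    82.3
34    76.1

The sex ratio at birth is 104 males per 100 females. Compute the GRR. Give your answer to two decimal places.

0.89

Proportion female at birth = 100 / (100 + 104) = 0.49020.
Sum of ASFRs = 249.9 + 256.1 + 231.2 + 220.5 + 198.7 + 163.3 + 119.5 + 119.0 + 96.3 + 82.3 + 76.1 = 1812.9
TFR = 1812.9 / 1000 = 1.8129
GRR = 0.49020 × 1.8129 = 0.88868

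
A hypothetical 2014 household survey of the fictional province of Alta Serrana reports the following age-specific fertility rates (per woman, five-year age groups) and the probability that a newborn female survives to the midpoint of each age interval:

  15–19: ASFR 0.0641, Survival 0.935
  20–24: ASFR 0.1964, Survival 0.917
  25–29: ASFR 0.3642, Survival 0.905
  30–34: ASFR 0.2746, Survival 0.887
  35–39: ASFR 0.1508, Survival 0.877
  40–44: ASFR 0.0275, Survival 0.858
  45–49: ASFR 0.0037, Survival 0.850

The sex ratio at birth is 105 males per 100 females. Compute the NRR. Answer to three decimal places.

2.371

Proportion female at birth = 100 / (100 + 105) = 0.48780.
Survival-weighted fertility by age (5·fₓ·Sₓ):
  15–19: 5 × 0.0641 × 0.935 = 0.29967
  20–24: 5 × 0.1964 × 0.917 = 0.90049
  25–29: 5 × 0.3642 × 0.905 = 1.64801
  30–34: 5 × 0.2746 × 0.887 = 1.21785
  35–39: 5 × 0.1508 × 0.877 = 0.66126
  40–44: 5 × 0.0275 × 0.858 = 0.11798
  45–49: 5 × 0.0037 × 0.850 = 0.01573
Sum = 4.86099
NRR = 0.48780 × 4.86099 = 2.37119
NRR > 1, so each generation more than replaces itself.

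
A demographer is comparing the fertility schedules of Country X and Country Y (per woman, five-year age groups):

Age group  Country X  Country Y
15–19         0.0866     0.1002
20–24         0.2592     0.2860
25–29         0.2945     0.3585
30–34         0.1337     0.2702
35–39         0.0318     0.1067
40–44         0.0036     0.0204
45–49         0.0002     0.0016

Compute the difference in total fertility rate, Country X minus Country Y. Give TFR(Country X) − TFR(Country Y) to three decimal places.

-1.670

Country X:
  Sum of ASFRs = 0.0866 + 0.2592 + 0.2945 + 0.1337 + 0.0318 + 0.0036 + 0.0002 = 0.8096
  TFR = 5 × 0.8096 = 4.048
Country Y:
  Sum of ASFRs = 0.1002 + 0.2860 + 0.3585 + 0.2702 + 0.1067 + 0.0204 + 0.0016 = 1.1436
  TFR = 5 × 1.1436 = 5.718
Difference = 4.048 − 5.718 = -1.67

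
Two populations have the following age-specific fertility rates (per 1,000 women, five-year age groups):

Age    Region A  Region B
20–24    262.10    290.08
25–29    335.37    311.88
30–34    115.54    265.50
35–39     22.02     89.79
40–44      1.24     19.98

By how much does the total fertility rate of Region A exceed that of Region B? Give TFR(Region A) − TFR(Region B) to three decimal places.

-1.205

Region A:
  Sum of ASFRs = 262.10 + 335.37 + 115.54 + 22.02 + 1.24 = 736.27
  TFR = 5 × 736.27 / 1000 = 3.68135
Region B:
  Sum of ASFRs = 290.08 + 311.88 + 265.50 + 89.79 + 19.98 = 977.23
  TFR = 5 × 977.23 / 1000 = 4.88615
Difference = 3.68135 − 4.88615 = -1.2048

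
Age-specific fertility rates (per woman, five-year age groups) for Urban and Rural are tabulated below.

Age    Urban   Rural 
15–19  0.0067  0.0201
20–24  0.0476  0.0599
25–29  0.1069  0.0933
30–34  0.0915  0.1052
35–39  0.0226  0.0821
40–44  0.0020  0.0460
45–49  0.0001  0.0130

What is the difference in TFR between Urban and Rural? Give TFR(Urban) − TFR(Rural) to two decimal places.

-0.71

Urban:
  Sum of ASFRs = 0.0067 + 0.0476 + 0.1069 + 0.0915 + 0.0226 + 0.0020 + 0.0001 = 0.2774
  TFR = 5 × 0.2774 = 1.387
Rural:
  Sum of ASFRs = 0.0201 + 0.0599 + 0.0933 + 0.1052 + 0.0821 + 0.0460 + 0.0130 = 0.4196
  TFR = 5 × 0.4196 = 2.098
Difference = 1.387 − 2.098 = -0.711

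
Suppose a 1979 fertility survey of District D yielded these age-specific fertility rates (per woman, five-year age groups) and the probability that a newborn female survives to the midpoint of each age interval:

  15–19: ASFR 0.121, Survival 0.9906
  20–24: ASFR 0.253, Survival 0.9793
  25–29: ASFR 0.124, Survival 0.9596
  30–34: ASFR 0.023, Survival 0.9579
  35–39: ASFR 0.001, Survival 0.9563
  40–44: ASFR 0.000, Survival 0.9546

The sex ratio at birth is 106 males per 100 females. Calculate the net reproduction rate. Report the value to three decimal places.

1.237

Proportion female at birth = 100 / (100 + 106) = 0.48544.
Survival-weighted fertility by age (5·fₓ·Sₓ):
  15–19: 5 × 0.121 × 0.9906 = 0.59931
  20–24: 5 × 0.253 × 0.9793 = 1.23881
  25–29: 5 × 0.124 × 0.9596 = 0.59495
  30–34: 5 × 0.023 × 0.9579 = 0.11016
  35–39: 5 × 0.001 × 0.9563 = 0.00478
  40–44: 5 × 0.000 × 0.9546 = 0.00000
Sum = 2.54801
NRR = 0.48544 × 2.54801 = 1.23691
With NRR above 1 the population is above replacement fertility.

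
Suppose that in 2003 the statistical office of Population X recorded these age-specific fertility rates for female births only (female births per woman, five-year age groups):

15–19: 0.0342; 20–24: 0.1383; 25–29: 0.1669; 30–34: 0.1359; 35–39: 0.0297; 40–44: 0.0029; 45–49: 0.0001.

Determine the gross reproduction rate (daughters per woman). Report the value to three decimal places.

Sum of female ASFRs = 0.0342 + 0.1383 + 0.1669 + 0.1359 + 0.0297 + 0.0029 + 0.0001 = 0.5080
GRR = 5 × 0.5080 = 2.54

2.540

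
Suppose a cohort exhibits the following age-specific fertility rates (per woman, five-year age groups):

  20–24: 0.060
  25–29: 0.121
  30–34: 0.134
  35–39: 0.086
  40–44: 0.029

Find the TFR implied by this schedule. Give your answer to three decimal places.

Sum of ASFRs = 0.060 + 0.121 + 0.134 + 0.086 + 0.029 = 0.430
TFR = 5 × 0.430 = 2.15

2.150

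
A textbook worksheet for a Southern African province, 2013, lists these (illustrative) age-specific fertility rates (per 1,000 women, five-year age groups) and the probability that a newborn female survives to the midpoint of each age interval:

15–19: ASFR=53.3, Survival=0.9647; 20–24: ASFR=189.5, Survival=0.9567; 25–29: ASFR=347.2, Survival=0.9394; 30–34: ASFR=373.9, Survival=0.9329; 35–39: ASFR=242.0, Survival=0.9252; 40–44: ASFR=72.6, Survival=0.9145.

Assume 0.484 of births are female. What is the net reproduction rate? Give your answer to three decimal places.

2.899

Proportion female at birth = 0.484.
Weighting each age-specific rate by interval width and survival:
  15–19: 5 × 53.3/1000 × 0.9647 = 0.25709
  20–24: 5 × 189.5/1000 × 0.9567 = 0.90647
  25–29: 5 × 347.2/1000 × 0.9394 = 1.63080
  30–34: 5 × 373.9/1000 × 0.9329 = 1.74406
  35–39: 5 × 242.0/1000 × 0.9252 = 1.11949
  40–44: 5 × 72.6/1000 × 0.9145 = 0.33196
Sum = 5.98987
NRR = 0.484 × 5.98987 = 2.89910
NRR > 1, so each generation more than replaces itself.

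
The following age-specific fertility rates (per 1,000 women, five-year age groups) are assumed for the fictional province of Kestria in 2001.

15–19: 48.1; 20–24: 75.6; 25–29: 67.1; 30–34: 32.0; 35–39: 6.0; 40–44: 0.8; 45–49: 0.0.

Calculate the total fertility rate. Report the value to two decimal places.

Sum of ASFRs = 48.1 + 75.6 + 67.1 + 32.0 + 6.0 + 0.8 + 0.0 = 229.6
TFR = 5 × 229.6 / 1000 = 1.148

1.15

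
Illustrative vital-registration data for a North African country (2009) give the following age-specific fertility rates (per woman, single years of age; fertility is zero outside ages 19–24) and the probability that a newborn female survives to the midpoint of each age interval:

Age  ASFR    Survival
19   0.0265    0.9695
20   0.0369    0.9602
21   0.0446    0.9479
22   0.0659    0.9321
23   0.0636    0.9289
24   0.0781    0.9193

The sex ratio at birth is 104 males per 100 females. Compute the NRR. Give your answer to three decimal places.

0.145

Proportion female at birth = 100 / (100 + 104) = 0.49020.
Weighting each age-specific rate by interval width and survival:
  19: 1 × 0.0265 × 0.9695 = 0.02569
  20: 1 × 0.0369 × 0.9602 = 0.03543
  21: 1 × 0.0446 × 0.9479 = 0.04228
  22: 1 × 0.0659 × 0.9321 = 0.06143
  23: 1 × 0.0636 × 0.9289 = 0.05908
  24: 1 × 0.0781 × 0.9193 = 0.07180
Sum = 0.29571
NRR = 0.49020 × 0.29571 = 0.14496
NRR < 1, so the cohort does not fully replace itself.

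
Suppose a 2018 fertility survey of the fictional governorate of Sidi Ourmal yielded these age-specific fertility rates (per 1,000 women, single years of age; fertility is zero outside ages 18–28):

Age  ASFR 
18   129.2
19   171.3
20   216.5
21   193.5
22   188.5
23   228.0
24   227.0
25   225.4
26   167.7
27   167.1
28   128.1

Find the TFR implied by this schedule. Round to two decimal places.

2.04

Sum of ASFRs = 129.2 + 171.3 + 216.5 + 193.5 + 188.5 + 228.0 + 227.0 + 225.4 + 167.7 + 167.1 + 128.1 = 2042.3
TFR = 2042.3 / 1000 = 2.0423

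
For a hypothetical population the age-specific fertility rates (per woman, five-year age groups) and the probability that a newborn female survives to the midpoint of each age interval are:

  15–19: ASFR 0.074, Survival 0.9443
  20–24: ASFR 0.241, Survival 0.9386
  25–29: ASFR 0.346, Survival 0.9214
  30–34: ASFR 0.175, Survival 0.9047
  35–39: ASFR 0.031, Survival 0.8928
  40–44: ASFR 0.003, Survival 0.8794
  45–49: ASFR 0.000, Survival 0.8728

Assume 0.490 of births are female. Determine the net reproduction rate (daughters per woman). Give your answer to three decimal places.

Proportion female at birth = 0.490.
Survival-weighted fertility by age (5·fₓ·Sₓ):
  15–19: 5 × 0.074 × 0.9443 = 0.34939
  20–24: 5 × 0.241 × 0.9386 = 1.13101
  25–29: 5 × 0.346 × 0.9214 = 1.59402
  30–34: 5 × 0.175 × 0.9047 = 0.79161
  35–39: 5 × 0.031 × 0.8928 = 0.13838
  40–44: 5 × 0.003 × 0.8794 = 0.01319
  45–49: 5 × 0.000 × 0.8728 = 0.00000
Sum = 4.01760
NRR = 0.490 × 4.01760 = 1.96862
An NRR exceeding 1 indicates intrinsic growth under these rates.

1.969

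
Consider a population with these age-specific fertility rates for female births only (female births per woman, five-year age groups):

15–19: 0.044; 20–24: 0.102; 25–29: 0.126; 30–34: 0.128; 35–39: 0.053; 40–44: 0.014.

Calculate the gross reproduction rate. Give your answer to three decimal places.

Sum of female ASFRs = 0.044 + 0.102 + 0.126 + 0.128 + 0.053 + 0.014 = 0.467
GRR = 5 × 0.467 = 2.335

2.335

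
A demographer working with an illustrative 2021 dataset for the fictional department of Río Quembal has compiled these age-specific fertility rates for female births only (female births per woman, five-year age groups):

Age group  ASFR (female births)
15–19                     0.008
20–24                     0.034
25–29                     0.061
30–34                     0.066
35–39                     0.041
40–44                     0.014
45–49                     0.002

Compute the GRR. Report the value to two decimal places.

1.13

Sum of female ASFRs = 0.008 + 0.034 + 0.061 + 0.066 + 0.041 + 0.014 + 0.002 = 0.226
GRR = 5 × 0.226 = 1.13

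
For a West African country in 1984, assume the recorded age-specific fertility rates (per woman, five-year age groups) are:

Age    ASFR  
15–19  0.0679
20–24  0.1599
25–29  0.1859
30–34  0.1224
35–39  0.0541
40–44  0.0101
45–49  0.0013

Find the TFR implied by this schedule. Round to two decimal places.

3.01

Sum of ASFRs = 0.0679 + 0.1599 + 0.1859 + 0.1224 + 0.0541 + 0.0101 + 0.0013 = 0.6016
TFR = 5 × 0.6016 = 3.008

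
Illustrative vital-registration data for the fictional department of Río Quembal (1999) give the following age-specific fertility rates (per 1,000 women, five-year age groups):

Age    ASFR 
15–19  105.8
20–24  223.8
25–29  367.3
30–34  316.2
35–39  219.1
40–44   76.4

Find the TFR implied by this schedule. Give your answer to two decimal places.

Sum of ASFRs = 105.8 + 223.8 + 367.3 + 316.2 + 219.1 + 76.4 = 1308.6
TFR = 5 × 1308.6 / 1000 = 6.543

6.54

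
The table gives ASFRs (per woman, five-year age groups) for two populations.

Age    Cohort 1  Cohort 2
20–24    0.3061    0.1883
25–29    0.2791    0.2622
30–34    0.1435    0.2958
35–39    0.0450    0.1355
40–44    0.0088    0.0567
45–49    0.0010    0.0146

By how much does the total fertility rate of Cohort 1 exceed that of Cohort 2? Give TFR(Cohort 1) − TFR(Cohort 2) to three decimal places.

Cohort 1:
  Sum of ASFRs = 0.3061 + 0.2791 + 0.1435 + 0.0450 + 0.0088 + 0.0010 = 0.7835
  TFR = 5 × 0.7835 = 3.9175
Cohort 2:
  Sum of ASFRs = 0.1883 + 0.2622 + 0.2958 + 0.1355 + 0.0567 + 0.0146 = 0.9531
  TFR = 5 × 0.9531 = 4.7655
Difference = 3.9175 − 4.7655 = -0.848

-0.848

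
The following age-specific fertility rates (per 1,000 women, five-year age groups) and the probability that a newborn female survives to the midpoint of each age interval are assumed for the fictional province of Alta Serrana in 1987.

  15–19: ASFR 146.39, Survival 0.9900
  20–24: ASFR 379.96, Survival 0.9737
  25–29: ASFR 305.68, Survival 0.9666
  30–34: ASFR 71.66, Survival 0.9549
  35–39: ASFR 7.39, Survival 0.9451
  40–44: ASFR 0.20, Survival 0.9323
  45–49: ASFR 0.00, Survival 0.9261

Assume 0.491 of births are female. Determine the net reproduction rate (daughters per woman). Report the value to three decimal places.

Proportion female at birth = 0.491.
Per-age-group product (5 × ASFR × survival probability):
  15–19: 5 × 146.39/1000 × 0.9900 = 0.72463
  20–24: 5 × 379.96/1000 × 0.9737 = 1.84984
  25–29: 5 × 305.68/1000 × 0.9666 = 1.47735
  30–34: 5 × 71.66/1000 × 0.9549 = 0.34214
  35–39: 5 × 7.39/1000 × 0.9451 = 0.03492
  40–44: 5 × 0.20/1000 × 0.9323 = 0.00093
  45–49: 5 × 0.00/1000 × 0.9261 = 0.00000
Sum = 4.42981
NRR = 0.491 × 4.42981 = 2.17504
NRR > 1, so each generation more than replaces itself.

2.175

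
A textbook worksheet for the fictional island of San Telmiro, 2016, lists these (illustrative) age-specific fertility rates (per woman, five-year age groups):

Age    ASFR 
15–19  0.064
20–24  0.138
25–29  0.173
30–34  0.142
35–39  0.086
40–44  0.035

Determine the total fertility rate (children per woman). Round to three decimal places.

3.190

Sum of ASFRs = 0.064 + 0.138 + 0.173 + 0.142 + 0.086 + 0.035 = 0.638
TFR = 5 × 0.638 = 3.19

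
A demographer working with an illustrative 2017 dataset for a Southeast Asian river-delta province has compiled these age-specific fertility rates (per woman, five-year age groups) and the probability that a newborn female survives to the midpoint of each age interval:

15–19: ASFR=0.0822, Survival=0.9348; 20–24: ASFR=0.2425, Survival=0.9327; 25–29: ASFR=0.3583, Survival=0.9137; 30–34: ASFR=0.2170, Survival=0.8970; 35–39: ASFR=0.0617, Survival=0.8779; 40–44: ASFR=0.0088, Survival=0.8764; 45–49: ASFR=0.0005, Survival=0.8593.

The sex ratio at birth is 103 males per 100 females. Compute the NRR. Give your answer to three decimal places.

2.186

Proportion female at birth = 100 / (100 + 103) = 0.49261.
Each age group contributes 5 × ASFR × survival:
  15–19: 5 × 0.0822 × 0.9348 = 0.38420
  20–24: 5 × 0.2425 × 0.9327 = 1.13090
  25–29: 5 × 0.3583 × 0.9137 = 1.63689
  30–34: 5 × 0.2170 × 0.8970 = 0.97325
  35–39: 5 × 0.0617 × 0.8779 = 0.27083
  40–44: 5 × 0.0088 × 0.8764 = 0.03856
  45–49: 5 × 0.0005 × 0.8593 = 0.00215
Sum = 4.43678
NRR = 0.49261 × 4.43678 = 2.18560
An NRR exceeding 1 indicates intrinsic growth under these rates.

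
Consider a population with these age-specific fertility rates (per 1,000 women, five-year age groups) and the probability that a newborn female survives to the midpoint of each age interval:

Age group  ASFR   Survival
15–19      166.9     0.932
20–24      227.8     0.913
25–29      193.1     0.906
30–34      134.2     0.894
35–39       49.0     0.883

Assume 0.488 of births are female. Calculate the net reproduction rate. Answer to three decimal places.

Proportion female at birth = 0.488.
Per-age-group product (5 × ASFR × survival probability):
  15–19: 5 × 166.9/1000 × 0.932 = 0.77775
  20–24: 5 × 227.8/1000 × 0.913 = 1.03991
  25–29: 5 × 193.1/1000 × 0.906 = 0.87474
  30–34: 5 × 134.2/1000 × 0.894 = 0.59987
  35–39: 5 × 49.0/1000 × 0.883 = 0.21634
Sum = 3.50861
NRR = 0.488 × 3.50861 = 1.71220

1.712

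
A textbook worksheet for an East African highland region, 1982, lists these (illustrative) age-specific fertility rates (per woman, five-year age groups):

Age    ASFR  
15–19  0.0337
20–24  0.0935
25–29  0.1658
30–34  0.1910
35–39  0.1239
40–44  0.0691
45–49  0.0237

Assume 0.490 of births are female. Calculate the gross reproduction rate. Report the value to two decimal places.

1.72

Proportion female at birth = 0.490.
Sum of ASFRs = 0.0337 + 0.0935 + 0.1658 + 0.1910 + 0.1239 + 0.0691 + 0.0237 = 0.7007
TFR = 5 × 0.7007 = 3.5035
GRR = 0.490 × 3.5035 = 1.71672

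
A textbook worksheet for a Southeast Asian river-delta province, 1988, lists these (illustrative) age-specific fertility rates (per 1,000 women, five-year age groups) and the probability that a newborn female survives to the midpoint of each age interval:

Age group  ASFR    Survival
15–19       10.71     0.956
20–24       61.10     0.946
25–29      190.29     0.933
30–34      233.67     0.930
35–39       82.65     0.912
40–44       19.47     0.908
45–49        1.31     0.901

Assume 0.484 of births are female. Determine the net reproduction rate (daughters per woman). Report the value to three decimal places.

1.348

Proportion female at birth = 0.484.
Weighting each age-specific rate by interval width and survival:
  15–19: 5 × 10.71/1000 × 0.956 = 0.05119
  20–24: 5 × 61.10/1000 × 0.946 = 0.28900
  25–29: 5 × 190.29/1000 × 0.933 = 0.88770
  30–34: 5 × 233.67/1000 × 0.930 = 1.08657
  35–39: 5 × 82.65/1000 × 0.912 = 0.37688
  40–44: 5 × 19.47/1000 × 0.908 = 0.08839
  45–49: 5 × 1.31/1000 × 0.901 = 0.00590
Sum = 2.78563
NRR = 0.484 × 2.78563 = 1.34824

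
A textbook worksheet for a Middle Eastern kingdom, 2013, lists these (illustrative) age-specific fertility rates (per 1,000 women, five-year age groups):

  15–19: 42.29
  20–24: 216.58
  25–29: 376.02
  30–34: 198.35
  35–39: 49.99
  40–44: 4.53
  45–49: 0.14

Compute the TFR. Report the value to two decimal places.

4.44

Sum of ASFRs = 42.29 + 216.58 + 376.02 + 198.35 + 49.99 + 4.53 + 0.14 = 887.90
TFR = 5 × 887.90 / 1000 = 4.4395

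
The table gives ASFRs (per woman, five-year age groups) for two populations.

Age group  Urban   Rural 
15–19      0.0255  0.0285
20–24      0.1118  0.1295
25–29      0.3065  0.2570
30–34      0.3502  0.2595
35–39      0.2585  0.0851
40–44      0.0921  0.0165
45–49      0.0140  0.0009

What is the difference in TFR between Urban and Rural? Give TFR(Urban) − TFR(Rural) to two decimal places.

1.91

Urban:
  Sum of ASFRs = 0.0255 + 0.1118 + 0.3065 + 0.3502 + 0.2585 + 0.0921 + 0.0140 = 1.1586
  TFR = 5 × 1.1586 = 5.793
Rural:
  Sum of ASFRs = 0.0285 + 0.1295 + 0.2570 + 0.2595 + 0.0851 + 0.0165 + 0.0009 = 0.7770
  TFR = 5 × 0.7770 = 3.885
Difference = 5.793 − 3.885 = 1.908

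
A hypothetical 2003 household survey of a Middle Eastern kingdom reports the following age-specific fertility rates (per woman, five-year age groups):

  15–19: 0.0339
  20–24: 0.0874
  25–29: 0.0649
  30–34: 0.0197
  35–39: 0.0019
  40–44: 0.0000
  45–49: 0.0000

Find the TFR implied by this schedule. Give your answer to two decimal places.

Sum of ASFRs = 0.0339 + 0.0874 + 0.0649 + 0.0197 + 0.0019 + 0.0000 + 0.0000 = 0.2078
TFR = 5 × 0.2078 = 1.039

1.04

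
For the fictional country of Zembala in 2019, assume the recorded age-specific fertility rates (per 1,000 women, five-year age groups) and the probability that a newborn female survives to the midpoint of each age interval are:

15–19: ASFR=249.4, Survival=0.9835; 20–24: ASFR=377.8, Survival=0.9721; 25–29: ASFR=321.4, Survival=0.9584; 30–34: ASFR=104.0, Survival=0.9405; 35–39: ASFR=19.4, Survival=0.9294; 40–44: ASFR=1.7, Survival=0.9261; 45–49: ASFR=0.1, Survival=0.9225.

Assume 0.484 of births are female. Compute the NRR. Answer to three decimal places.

2.512

Proportion female at birth = 0.484.
Survival-weighted fertility by age (5·fₓ·Sₓ):
  15–19: 5 × 249.4/1000 × 0.9835 = 1.22642
  20–24: 5 × 377.8/1000 × 0.9721 = 1.83630
  25–29: 5 × 321.4/1000 × 0.9584 = 1.54015
  30–34: 5 × 104.0/1000 × 0.9405 = 0.48906
  35–39: 5 × 19.4/1000 × 0.9294 = 0.09015
  40–44: 5 × 1.7/1000 × 0.9261 = 0.00787
  45–49: 5 × 0.1/1000 × 0.9225 = 0.00046
Sum = 5.19041
NRR = 0.484 × 5.19041 = 2.51216
NRR > 1, so each generation more than replaces itself.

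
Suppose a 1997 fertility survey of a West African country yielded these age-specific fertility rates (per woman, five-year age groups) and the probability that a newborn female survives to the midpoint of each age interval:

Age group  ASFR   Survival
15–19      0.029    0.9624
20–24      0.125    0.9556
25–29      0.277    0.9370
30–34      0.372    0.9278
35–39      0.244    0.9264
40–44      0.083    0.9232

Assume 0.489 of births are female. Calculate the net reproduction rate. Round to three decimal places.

2.579

Proportion female at birth = 0.489.
Survival-weighted fertility by age (5·fₓ·Sₓ):
  15–19: 5 × 0.029 × 0.9624 = 0.13955
  20–24: 5 × 0.125 × 0.9556 = 0.59725
  25–29: 5 × 0.277 × 0.9370 = 1.29775
  30–34: 5 × 0.372 × 0.9278 = 1.72571
  35–39: 5 × 0.244 × 0.9264 = 1.13021
  40–44: 5 × 0.083 × 0.9232 = 0.38313
Sum = 5.27360
NRR = 0.489 × 5.27360 = 2.57879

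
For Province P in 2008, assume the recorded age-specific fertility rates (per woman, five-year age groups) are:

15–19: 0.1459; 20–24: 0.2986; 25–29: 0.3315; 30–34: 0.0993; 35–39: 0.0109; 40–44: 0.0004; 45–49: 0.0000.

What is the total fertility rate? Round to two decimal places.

Sum of ASFRs = 0.1459 + 0.2986 + 0.3315 + 0.0993 + 0.0109 + 0.0004 + 0.0000 = 0.8866
TFR = 5 × 0.8866 = 4.433

4.43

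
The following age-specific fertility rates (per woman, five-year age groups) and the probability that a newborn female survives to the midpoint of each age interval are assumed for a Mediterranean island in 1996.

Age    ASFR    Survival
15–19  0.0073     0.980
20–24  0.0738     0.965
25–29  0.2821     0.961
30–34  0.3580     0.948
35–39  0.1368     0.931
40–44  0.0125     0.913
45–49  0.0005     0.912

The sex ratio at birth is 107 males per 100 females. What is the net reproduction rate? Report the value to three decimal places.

2.000

Proportion female at birth = 100 / (100 + 107) = 0.48309.
Each age group contributes 5 × ASFR × survival:
  15–19: 5 × 0.0073 × 0.980 = 0.03577
  20–24: 5 × 0.0738 × 0.965 = 0.35609
  25–29: 5 × 0.2821 × 0.961 = 1.35549
  30–34: 5 × 0.3580 × 0.948 = 1.69692
  35–39: 5 × 0.1368 × 0.931 = 0.63680
  40–44: 5 × 0.0125 × 0.913 = 0.05706
  45–49: 5 × 0.0005 × 0.912 = 0.00228
Sum = 4.14041
NRR = 0.48309 × 4.14041 = 2.00019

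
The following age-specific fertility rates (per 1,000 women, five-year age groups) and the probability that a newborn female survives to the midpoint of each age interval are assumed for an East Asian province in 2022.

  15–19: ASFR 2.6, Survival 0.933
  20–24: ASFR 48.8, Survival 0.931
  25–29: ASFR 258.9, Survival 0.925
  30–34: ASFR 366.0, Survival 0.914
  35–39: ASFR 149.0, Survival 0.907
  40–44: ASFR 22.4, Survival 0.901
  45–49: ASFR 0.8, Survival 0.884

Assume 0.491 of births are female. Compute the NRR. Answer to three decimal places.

1.910

Proportion female at birth = 0.491.
Each age group contributes 5 × ASFR × survival:
  15–19: 5 × 2.6/1000 × 0.933 = 0.01213
  20–24: 5 × 48.8/1000 × 0.931 = 0.22716
  25–29: 5 × 258.9/1000 × 0.925 = 1.19741
  30–34: 5 × 366.0/1000 × 0.914 = 1.67262
  35–39: 5 × 149.0/1000 × 0.907 = 0.67572
  40–44: 5 × 22.4/1000 × 0.901 = 0.10091
  45–49: 5 × 0.8/1000 × 0.884 = 0.00354
Sum = 3.88949
NRR = 0.491 × 3.88949 = 1.90974
With NRR above 1 the population is above replacement fertility.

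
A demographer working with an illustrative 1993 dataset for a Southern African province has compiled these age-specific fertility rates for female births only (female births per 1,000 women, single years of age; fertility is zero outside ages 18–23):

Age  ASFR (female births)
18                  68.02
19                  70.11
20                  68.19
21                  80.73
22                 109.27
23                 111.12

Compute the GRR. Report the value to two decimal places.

Sum of female ASFRs = 68.02 + 70.11 + 68.19 + 80.73 + 109.27 + 111.12 = 507.44
GRR = 507.44 / 1000 = 0.50744

0.51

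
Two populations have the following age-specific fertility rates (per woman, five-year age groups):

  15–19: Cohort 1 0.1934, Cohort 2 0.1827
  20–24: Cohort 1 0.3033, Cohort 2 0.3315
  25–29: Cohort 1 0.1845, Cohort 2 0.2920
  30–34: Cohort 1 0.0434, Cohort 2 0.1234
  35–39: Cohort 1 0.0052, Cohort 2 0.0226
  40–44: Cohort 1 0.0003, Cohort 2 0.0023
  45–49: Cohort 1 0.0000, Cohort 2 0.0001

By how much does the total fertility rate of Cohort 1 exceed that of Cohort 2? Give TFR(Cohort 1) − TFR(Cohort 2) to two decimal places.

Cohort 1:
  Sum of ASFRs = 0.1934 + 0.3033 + 0.1845 + 0.0434 + 0.0052 + 0.0003 + 0.0000 = 0.7301
  TFR = 5 × 0.7301 = 3.6505
Cohort 2:
  Sum of ASFRs = 0.1827 + 0.3315 + 0.2920 + 0.1234 + 0.0226 + 0.0023 + 0.0001 = 0.9546
  TFR = 5 × 0.9546 = 4.773
Difference = 3.6505 − 4.773 = -1.1225

-1.12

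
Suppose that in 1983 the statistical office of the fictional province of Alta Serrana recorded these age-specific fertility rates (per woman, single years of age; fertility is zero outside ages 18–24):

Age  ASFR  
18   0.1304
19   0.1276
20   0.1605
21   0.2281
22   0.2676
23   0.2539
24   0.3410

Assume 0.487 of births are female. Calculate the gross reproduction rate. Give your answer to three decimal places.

Proportion female at birth = 0.487.
Sum of ASFRs = 0.1304 + 0.1276 + 0.1605 + 0.2281 + 0.2676 + 0.2539 + 0.3410 = 1.5091
TFR = 1.5091
GRR = 0.487 × 1.5091 = 0.73493

0.735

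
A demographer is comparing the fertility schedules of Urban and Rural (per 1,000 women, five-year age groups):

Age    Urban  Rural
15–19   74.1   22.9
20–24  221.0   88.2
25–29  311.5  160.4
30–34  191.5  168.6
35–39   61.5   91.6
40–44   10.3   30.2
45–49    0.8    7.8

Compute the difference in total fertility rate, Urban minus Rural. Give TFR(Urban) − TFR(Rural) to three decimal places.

Urban:
  Sum of ASFRs = 74.1 + 221.0 + 311.5 + 191.5 + 61.5 + 10.3 + 0.8 = 870.7
  TFR = 5 × 870.7 / 1000 = 4.3535
Rural:
  Sum of ASFRs = 22.9 + 88.2 + 160.4 + 168.6 + 91.6 + 30.2 + 7.8 = 569.7
  TFR = 5 × 569.7 / 1000 = 2.8485
Difference = 4.3535 − 2.8485 = 1.505

1.505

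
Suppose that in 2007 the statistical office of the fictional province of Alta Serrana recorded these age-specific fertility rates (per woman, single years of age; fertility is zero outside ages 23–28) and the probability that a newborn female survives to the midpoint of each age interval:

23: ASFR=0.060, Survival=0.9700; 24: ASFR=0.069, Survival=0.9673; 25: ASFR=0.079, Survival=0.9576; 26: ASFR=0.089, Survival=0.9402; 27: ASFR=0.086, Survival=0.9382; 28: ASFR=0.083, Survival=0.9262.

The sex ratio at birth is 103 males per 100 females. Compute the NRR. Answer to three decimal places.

0.218

Proportion female at birth = 100 / (100 + 103) = 0.49261.
Survival-weighted fertility by age (1·fₓ·Sₓ):
  23: 1 × 0.060 × 0.9700 = 0.05820
  24: 1 × 0.069 × 0.9673 = 0.06674
  25: 1 × 0.079 × 0.9576 = 0.07565
  26: 1 × 0.089 × 0.9402 = 0.08368
  27: 1 × 0.086 × 0.9382 = 0.08069
  28: 1 × 0.083 × 0.9262 = 0.07687
Sum = 0.44183
NRR = 0.49261 × 0.44183 = 0.21765
An NRR under 1 implies long-run decline under these rates.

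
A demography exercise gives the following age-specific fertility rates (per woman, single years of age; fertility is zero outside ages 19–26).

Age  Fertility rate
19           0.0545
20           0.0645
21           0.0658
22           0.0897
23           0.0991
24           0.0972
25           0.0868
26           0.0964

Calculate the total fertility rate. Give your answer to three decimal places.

Sum of ASFRs = 0.0545 + 0.0645 + 0.0658 + 0.0897 + 0.0991 + 0.0972 + 0.0868 + 0.0964 = 0.6540
TFR = 0.654

0.654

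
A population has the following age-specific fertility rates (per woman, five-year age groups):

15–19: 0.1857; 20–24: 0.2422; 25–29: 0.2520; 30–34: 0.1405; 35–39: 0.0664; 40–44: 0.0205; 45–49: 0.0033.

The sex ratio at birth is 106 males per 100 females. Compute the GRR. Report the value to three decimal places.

Proportion female at birth = 100 / (100 + 106) = 0.48544.
Sum of ASFRs = 0.1857 + 0.2422 + 0.2520 + 0.1405 + 0.0664 + 0.0205 + 0.0033 = 0.9106
TFR = 5 × 0.9106 = 4.553
GRR = 0.48544 × 4.553 = 2.21021

2.210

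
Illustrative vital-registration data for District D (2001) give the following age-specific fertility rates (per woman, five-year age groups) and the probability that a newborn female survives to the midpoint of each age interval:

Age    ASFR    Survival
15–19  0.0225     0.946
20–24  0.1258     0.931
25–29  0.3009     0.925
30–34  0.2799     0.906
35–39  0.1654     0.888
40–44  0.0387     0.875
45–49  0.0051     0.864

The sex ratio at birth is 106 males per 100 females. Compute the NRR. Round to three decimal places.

2.076

Proportion female at birth = 100 / (100 + 106) = 0.48544.
Weighting each age-specific rate by interval width and survival:
  15–19: 5 × 0.0225 × 0.946 = 0.10643
  20–24: 5 × 0.1258 × 0.931 = 0.58560
  25–29: 5 × 0.3009 × 0.925 = 1.39166
  30–34: 5 × 0.2799 × 0.906 = 1.26795
  35–39: 5 × 0.1654 × 0.888 = 0.73438
  40–44: 5 × 0.0387 × 0.875 = 0.16931
  45–49: 5 × 0.0051 × 0.864 = 0.02203
Sum = 4.27736
NRR = 0.48544 × 4.27736 = 2.07640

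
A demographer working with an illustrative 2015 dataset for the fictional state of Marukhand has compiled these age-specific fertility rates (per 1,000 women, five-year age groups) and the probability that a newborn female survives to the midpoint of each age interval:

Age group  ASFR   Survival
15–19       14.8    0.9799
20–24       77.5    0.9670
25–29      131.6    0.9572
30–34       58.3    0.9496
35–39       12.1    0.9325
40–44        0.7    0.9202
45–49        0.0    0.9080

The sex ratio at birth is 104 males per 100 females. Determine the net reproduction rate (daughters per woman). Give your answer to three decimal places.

Proportion female at birth = 100 / (100 + 104) = 0.49020.
Per-age-group product (5 × ASFR × survival probability):
  15–19: 5 × 14.8/1000 × 0.9799 = 0.07251
  20–24: 5 × 77.5/1000 × 0.9670 = 0.37471
  25–29: 5 × 131.6/1000 × 0.9572 = 0.62984
  30–34: 5 × 58.3/1000 × 0.9496 = 0.27681
  35–39: 5 × 12.1/1000 × 0.9325 = 0.05642
  40–44: 5 × 0.7/1000 × 0.9202 = 0.00322
  45–49: 5 × 0.0/1000 × 0.9080 = 0.00000
Sum = 1.41351
NRR = 0.49020 × 1.41351 = 0.69290
An NRR under 1 implies long-run decline under these rates.

0.693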